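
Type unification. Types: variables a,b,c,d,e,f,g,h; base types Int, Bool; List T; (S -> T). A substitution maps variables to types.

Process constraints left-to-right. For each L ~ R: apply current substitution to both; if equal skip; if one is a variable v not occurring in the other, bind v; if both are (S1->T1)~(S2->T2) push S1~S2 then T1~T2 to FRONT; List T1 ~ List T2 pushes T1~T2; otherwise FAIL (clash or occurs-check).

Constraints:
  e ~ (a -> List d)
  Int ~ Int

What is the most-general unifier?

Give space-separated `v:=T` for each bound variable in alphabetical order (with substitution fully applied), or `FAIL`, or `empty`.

step 1: unify e ~ (a -> List d)  [subst: {-} | 1 pending]
  bind e := (a -> List d)
step 2: unify Int ~ Int  [subst: {e:=(a -> List d)} | 0 pending]
  -> identical, skip

Answer: e:=(a -> List d)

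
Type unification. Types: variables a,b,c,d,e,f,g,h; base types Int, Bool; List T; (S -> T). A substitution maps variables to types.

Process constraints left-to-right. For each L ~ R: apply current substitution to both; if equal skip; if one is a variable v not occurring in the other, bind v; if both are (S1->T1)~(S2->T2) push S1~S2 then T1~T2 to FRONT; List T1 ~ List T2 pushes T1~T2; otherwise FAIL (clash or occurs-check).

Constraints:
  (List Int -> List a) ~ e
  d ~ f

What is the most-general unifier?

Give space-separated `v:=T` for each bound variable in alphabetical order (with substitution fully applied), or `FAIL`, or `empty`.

step 1: unify (List Int -> List a) ~ e  [subst: {-} | 1 pending]
  bind e := (List Int -> List a)
step 2: unify d ~ f  [subst: {e:=(List Int -> List a)} | 0 pending]
  bind d := f

Answer: d:=f e:=(List Int -> List a)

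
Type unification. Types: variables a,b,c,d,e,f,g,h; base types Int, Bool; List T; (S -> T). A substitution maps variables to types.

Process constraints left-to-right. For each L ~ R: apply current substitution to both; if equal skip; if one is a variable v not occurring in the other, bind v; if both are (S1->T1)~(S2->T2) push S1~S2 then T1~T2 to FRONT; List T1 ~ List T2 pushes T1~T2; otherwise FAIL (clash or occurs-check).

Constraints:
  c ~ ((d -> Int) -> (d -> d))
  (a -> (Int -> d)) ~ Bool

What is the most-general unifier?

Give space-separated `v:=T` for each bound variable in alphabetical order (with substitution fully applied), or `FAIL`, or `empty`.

step 1: unify c ~ ((d -> Int) -> (d -> d))  [subst: {-} | 1 pending]
  bind c := ((d -> Int) -> (d -> d))
step 2: unify (a -> (Int -> d)) ~ Bool  [subst: {c:=((d -> Int) -> (d -> d))} | 0 pending]
  clash: (a -> (Int -> d)) vs Bool

Answer: FAIL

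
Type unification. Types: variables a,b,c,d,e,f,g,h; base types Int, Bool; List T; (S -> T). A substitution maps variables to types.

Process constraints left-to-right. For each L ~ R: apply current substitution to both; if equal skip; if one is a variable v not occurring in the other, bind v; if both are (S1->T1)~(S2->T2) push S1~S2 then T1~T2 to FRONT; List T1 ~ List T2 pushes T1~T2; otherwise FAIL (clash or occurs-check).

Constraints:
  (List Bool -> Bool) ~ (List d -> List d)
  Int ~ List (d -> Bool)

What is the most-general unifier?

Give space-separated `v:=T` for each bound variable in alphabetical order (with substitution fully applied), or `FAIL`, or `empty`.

Answer: FAIL

Derivation:
step 1: unify (List Bool -> Bool) ~ (List d -> List d)  [subst: {-} | 1 pending]
  -> decompose arrow: push List Bool~List d, Bool~List d
step 2: unify List Bool ~ List d  [subst: {-} | 2 pending]
  -> decompose List: push Bool~d
step 3: unify Bool ~ d  [subst: {-} | 2 pending]
  bind d := Bool
step 4: unify Bool ~ List Bool  [subst: {d:=Bool} | 1 pending]
  clash: Bool vs List Bool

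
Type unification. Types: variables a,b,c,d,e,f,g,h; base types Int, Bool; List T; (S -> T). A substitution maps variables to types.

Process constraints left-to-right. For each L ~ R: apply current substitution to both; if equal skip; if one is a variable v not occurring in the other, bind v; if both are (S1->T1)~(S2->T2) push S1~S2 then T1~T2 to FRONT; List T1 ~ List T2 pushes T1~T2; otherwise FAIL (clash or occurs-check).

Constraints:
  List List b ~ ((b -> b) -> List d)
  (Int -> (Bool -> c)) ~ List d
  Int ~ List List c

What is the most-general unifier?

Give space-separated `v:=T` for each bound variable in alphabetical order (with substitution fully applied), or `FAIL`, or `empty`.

Answer: FAIL

Derivation:
step 1: unify List List b ~ ((b -> b) -> List d)  [subst: {-} | 2 pending]
  clash: List List b vs ((b -> b) -> List d)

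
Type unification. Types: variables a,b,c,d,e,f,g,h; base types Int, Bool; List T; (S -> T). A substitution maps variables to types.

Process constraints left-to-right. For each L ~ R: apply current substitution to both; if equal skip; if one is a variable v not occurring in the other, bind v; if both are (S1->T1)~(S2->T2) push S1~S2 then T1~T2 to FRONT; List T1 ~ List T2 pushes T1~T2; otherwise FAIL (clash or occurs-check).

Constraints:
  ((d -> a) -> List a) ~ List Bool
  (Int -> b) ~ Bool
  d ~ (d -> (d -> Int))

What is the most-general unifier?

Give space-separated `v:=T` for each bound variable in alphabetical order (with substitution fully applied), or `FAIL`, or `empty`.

step 1: unify ((d -> a) -> List a) ~ List Bool  [subst: {-} | 2 pending]
  clash: ((d -> a) -> List a) vs List Bool

Answer: FAIL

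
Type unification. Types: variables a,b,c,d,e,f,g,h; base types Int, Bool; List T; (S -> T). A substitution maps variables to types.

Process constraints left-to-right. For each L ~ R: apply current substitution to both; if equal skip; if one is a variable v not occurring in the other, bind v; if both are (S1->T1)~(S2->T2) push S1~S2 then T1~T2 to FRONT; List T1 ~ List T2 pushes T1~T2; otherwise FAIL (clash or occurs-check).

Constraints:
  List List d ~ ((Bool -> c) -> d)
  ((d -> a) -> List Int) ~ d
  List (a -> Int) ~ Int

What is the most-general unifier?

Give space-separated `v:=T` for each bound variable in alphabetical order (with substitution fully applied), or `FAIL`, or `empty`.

step 1: unify List List d ~ ((Bool -> c) -> d)  [subst: {-} | 2 pending]
  clash: List List d vs ((Bool -> c) -> d)

Answer: FAIL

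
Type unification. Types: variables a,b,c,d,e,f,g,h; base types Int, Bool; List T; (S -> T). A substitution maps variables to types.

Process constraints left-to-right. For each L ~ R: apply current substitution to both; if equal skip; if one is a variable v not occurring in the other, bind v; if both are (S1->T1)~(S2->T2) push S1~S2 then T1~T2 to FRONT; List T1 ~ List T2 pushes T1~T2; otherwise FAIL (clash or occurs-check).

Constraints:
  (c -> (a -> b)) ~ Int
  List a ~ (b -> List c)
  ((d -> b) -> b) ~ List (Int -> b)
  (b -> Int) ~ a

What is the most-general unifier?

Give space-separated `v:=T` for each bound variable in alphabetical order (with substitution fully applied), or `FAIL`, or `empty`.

Answer: FAIL

Derivation:
step 1: unify (c -> (a -> b)) ~ Int  [subst: {-} | 3 pending]
  clash: (c -> (a -> b)) vs Int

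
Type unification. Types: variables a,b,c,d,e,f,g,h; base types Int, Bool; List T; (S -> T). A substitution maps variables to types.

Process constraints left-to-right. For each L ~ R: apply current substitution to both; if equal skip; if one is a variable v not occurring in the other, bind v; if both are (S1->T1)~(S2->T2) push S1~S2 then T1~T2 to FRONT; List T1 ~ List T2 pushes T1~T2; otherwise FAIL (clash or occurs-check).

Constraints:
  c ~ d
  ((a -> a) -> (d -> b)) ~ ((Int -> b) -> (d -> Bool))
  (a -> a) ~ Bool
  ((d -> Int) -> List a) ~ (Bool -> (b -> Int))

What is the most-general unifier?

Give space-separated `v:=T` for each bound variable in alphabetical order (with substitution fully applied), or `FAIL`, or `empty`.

Answer: FAIL

Derivation:
step 1: unify c ~ d  [subst: {-} | 3 pending]
  bind c := d
step 2: unify ((a -> a) -> (d -> b)) ~ ((Int -> b) -> (d -> Bool))  [subst: {c:=d} | 2 pending]
  -> decompose arrow: push (a -> a)~(Int -> b), (d -> b)~(d -> Bool)
step 3: unify (a -> a) ~ (Int -> b)  [subst: {c:=d} | 3 pending]
  -> decompose arrow: push a~Int, a~b
step 4: unify a ~ Int  [subst: {c:=d} | 4 pending]
  bind a := Int
step 5: unify Int ~ b  [subst: {c:=d, a:=Int} | 3 pending]
  bind b := Int
step 6: unify (d -> Int) ~ (d -> Bool)  [subst: {c:=d, a:=Int, b:=Int} | 2 pending]
  -> decompose arrow: push d~d, Int~Bool
step 7: unify d ~ d  [subst: {c:=d, a:=Int, b:=Int} | 3 pending]
  -> identical, skip
step 8: unify Int ~ Bool  [subst: {c:=d, a:=Int, b:=Int} | 2 pending]
  clash: Int vs Bool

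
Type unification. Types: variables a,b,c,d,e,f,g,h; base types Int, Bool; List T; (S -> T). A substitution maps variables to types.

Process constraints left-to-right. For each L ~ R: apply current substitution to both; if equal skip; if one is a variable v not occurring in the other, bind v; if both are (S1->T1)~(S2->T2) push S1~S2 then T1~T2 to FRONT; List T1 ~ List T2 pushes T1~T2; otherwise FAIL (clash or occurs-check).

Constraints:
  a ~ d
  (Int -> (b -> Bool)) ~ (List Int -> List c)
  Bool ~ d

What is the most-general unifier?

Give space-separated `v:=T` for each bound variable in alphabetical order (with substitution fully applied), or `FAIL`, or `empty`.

Answer: FAIL

Derivation:
step 1: unify a ~ d  [subst: {-} | 2 pending]
  bind a := d
step 2: unify (Int -> (b -> Bool)) ~ (List Int -> List c)  [subst: {a:=d} | 1 pending]
  -> decompose arrow: push Int~List Int, (b -> Bool)~List c
step 3: unify Int ~ List Int  [subst: {a:=d} | 2 pending]
  clash: Int vs List Int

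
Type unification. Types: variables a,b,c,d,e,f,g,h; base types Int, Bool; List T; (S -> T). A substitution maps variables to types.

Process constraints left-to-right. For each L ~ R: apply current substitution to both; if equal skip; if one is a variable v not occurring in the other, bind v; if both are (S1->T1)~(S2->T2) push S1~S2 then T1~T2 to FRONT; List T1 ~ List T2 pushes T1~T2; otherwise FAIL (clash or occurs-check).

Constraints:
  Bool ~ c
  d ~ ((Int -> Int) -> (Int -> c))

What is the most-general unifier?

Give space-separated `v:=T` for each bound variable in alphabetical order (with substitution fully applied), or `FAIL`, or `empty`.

step 1: unify Bool ~ c  [subst: {-} | 1 pending]
  bind c := Bool
step 2: unify d ~ ((Int -> Int) -> (Int -> Bool))  [subst: {c:=Bool} | 0 pending]
  bind d := ((Int -> Int) -> (Int -> Bool))

Answer: c:=Bool d:=((Int -> Int) -> (Int -> Bool))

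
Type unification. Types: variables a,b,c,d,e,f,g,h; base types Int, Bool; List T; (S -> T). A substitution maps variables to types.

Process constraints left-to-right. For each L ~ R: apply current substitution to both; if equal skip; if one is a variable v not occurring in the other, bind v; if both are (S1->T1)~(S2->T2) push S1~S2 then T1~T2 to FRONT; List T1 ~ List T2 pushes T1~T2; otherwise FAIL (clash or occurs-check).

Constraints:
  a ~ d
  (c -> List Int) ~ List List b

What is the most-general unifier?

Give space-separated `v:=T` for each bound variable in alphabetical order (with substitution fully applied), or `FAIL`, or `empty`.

step 1: unify a ~ d  [subst: {-} | 1 pending]
  bind a := d
step 2: unify (c -> List Int) ~ List List b  [subst: {a:=d} | 0 pending]
  clash: (c -> List Int) vs List List b

Answer: FAIL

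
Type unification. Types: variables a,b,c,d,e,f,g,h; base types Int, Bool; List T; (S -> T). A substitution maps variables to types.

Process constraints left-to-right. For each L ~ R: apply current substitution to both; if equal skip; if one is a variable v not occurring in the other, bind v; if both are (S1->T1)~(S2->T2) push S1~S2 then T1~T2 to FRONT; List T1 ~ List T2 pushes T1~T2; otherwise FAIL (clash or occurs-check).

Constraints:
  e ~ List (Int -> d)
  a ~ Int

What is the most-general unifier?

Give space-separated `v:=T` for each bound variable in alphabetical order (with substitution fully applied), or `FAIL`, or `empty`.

step 1: unify e ~ List (Int -> d)  [subst: {-} | 1 pending]
  bind e := List (Int -> d)
step 2: unify a ~ Int  [subst: {e:=List (Int -> d)} | 0 pending]
  bind a := Int

Answer: a:=Int e:=List (Int -> d)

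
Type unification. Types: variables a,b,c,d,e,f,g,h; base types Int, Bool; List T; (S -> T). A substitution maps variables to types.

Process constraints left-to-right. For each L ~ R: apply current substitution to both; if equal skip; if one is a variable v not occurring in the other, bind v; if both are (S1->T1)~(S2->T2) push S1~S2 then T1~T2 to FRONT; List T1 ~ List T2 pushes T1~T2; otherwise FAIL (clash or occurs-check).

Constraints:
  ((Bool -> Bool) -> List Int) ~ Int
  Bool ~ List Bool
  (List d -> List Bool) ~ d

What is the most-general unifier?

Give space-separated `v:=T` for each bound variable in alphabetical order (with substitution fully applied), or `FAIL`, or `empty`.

step 1: unify ((Bool -> Bool) -> List Int) ~ Int  [subst: {-} | 2 pending]
  clash: ((Bool -> Bool) -> List Int) vs Int

Answer: FAIL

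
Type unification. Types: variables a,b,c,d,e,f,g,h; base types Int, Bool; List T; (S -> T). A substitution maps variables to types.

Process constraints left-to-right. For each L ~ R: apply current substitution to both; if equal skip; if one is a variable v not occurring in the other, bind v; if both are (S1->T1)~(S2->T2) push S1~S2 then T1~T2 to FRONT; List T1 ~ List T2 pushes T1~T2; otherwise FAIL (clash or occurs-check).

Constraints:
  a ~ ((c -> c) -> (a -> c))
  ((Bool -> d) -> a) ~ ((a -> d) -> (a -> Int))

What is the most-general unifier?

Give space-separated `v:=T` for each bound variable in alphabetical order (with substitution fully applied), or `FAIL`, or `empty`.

Answer: FAIL

Derivation:
step 1: unify a ~ ((c -> c) -> (a -> c))  [subst: {-} | 1 pending]
  occurs-check fail: a in ((c -> c) -> (a -> c))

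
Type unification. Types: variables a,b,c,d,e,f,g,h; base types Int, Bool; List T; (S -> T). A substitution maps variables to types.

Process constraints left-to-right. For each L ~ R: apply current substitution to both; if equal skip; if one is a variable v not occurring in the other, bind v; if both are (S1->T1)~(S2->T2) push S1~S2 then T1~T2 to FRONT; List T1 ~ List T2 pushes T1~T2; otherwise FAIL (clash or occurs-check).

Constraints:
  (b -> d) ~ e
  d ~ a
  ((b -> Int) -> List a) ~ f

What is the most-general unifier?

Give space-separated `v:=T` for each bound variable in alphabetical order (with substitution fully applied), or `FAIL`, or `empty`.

Answer: d:=a e:=(b -> a) f:=((b -> Int) -> List a)

Derivation:
step 1: unify (b -> d) ~ e  [subst: {-} | 2 pending]
  bind e := (b -> d)
step 2: unify d ~ a  [subst: {e:=(b -> d)} | 1 pending]
  bind d := a
step 3: unify ((b -> Int) -> List a) ~ f  [subst: {e:=(b -> d), d:=a} | 0 pending]
  bind f := ((b -> Int) -> List a)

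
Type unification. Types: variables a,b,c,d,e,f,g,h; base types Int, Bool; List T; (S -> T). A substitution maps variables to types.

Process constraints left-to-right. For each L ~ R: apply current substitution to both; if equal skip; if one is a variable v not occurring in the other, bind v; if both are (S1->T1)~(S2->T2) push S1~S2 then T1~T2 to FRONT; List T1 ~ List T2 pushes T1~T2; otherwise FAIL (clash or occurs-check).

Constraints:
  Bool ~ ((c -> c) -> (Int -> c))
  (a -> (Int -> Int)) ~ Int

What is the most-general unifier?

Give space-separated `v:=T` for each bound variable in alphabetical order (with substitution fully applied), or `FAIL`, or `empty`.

Answer: FAIL

Derivation:
step 1: unify Bool ~ ((c -> c) -> (Int -> c))  [subst: {-} | 1 pending]
  clash: Bool vs ((c -> c) -> (Int -> c))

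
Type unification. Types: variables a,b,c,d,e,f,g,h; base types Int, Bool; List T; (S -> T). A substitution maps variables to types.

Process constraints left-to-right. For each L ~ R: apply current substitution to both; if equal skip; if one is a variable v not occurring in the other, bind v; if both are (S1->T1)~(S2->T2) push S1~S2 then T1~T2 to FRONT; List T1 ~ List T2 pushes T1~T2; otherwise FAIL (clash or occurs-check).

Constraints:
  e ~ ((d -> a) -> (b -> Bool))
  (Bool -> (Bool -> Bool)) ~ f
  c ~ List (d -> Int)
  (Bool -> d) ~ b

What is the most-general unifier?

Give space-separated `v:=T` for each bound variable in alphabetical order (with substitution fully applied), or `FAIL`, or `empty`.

step 1: unify e ~ ((d -> a) -> (b -> Bool))  [subst: {-} | 3 pending]
  bind e := ((d -> a) -> (b -> Bool))
step 2: unify (Bool -> (Bool -> Bool)) ~ f  [subst: {e:=((d -> a) -> (b -> Bool))} | 2 pending]
  bind f := (Bool -> (Bool -> Bool))
step 3: unify c ~ List (d -> Int)  [subst: {e:=((d -> a) -> (b -> Bool)), f:=(Bool -> (Bool -> Bool))} | 1 pending]
  bind c := List (d -> Int)
step 4: unify (Bool -> d) ~ b  [subst: {e:=((d -> a) -> (b -> Bool)), f:=(Bool -> (Bool -> Bool)), c:=List (d -> Int)} | 0 pending]
  bind b := (Bool -> d)

Answer: b:=(Bool -> d) c:=List (d -> Int) e:=((d -> a) -> ((Bool -> d) -> Bool)) f:=(Bool -> (Bool -> Bool))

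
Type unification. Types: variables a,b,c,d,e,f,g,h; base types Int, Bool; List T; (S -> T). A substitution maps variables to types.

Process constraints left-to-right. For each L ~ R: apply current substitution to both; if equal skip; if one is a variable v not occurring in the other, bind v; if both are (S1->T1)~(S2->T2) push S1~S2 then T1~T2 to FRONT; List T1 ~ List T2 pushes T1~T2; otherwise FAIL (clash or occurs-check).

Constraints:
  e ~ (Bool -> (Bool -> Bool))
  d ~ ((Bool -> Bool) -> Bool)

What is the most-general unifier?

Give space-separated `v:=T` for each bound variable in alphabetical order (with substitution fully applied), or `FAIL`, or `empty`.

Answer: d:=((Bool -> Bool) -> Bool) e:=(Bool -> (Bool -> Bool))

Derivation:
step 1: unify e ~ (Bool -> (Bool -> Bool))  [subst: {-} | 1 pending]
  bind e := (Bool -> (Bool -> Bool))
step 2: unify d ~ ((Bool -> Bool) -> Bool)  [subst: {e:=(Bool -> (Bool -> Bool))} | 0 pending]
  bind d := ((Bool -> Bool) -> Bool)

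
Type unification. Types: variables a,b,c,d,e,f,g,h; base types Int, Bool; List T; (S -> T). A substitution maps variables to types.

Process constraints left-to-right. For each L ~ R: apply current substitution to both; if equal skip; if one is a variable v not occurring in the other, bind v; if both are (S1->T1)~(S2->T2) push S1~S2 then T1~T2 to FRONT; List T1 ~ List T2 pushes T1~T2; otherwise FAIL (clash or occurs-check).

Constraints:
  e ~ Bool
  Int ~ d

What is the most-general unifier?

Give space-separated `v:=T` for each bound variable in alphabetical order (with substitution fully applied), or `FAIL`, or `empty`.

Answer: d:=Int e:=Bool

Derivation:
step 1: unify e ~ Bool  [subst: {-} | 1 pending]
  bind e := Bool
step 2: unify Int ~ d  [subst: {e:=Bool} | 0 pending]
  bind d := Int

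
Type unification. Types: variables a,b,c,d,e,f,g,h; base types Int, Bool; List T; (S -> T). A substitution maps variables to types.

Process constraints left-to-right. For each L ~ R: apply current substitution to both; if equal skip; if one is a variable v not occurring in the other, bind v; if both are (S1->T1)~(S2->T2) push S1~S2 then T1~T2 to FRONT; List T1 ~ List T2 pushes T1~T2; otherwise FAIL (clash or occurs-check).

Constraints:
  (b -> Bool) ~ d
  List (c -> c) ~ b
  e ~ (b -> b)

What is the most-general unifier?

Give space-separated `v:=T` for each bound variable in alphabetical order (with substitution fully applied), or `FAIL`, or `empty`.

Answer: b:=List (c -> c) d:=(List (c -> c) -> Bool) e:=(List (c -> c) -> List (c -> c))

Derivation:
step 1: unify (b -> Bool) ~ d  [subst: {-} | 2 pending]
  bind d := (b -> Bool)
step 2: unify List (c -> c) ~ b  [subst: {d:=(b -> Bool)} | 1 pending]
  bind b := List (c -> c)
step 3: unify e ~ (List (c -> c) -> List (c -> c))  [subst: {d:=(b -> Bool), b:=List (c -> c)} | 0 pending]
  bind e := (List (c -> c) -> List (c -> c))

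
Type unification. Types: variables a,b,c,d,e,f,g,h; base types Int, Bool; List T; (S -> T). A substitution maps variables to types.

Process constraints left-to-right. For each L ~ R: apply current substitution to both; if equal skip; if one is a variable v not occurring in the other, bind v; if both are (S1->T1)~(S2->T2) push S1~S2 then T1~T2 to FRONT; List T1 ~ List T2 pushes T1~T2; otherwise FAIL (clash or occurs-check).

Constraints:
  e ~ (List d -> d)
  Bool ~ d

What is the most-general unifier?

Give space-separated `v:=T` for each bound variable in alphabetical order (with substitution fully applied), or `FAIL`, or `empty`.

Answer: d:=Bool e:=(List Bool -> Bool)

Derivation:
step 1: unify e ~ (List d -> d)  [subst: {-} | 1 pending]
  bind e := (List d -> d)
step 2: unify Bool ~ d  [subst: {e:=(List d -> d)} | 0 pending]
  bind d := Bool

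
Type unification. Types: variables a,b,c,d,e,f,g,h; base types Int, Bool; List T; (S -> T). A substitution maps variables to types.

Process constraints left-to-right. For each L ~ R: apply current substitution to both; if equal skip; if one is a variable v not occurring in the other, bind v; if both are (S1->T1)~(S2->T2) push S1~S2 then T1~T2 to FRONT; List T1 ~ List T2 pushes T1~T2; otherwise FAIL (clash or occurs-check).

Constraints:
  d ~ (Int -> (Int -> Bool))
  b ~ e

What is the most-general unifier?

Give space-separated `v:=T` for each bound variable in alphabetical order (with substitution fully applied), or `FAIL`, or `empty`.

step 1: unify d ~ (Int -> (Int -> Bool))  [subst: {-} | 1 pending]
  bind d := (Int -> (Int -> Bool))
step 2: unify b ~ e  [subst: {d:=(Int -> (Int -> Bool))} | 0 pending]
  bind b := e

Answer: b:=e d:=(Int -> (Int -> Bool))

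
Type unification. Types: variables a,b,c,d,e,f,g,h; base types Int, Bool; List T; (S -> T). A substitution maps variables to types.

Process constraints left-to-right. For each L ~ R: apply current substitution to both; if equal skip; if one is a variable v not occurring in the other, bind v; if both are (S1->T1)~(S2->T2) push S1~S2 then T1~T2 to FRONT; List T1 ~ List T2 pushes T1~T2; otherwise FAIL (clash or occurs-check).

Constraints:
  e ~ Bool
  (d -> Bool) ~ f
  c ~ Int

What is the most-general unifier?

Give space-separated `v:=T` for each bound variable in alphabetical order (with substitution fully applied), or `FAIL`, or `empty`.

step 1: unify e ~ Bool  [subst: {-} | 2 pending]
  bind e := Bool
step 2: unify (d -> Bool) ~ f  [subst: {e:=Bool} | 1 pending]
  bind f := (d -> Bool)
step 3: unify c ~ Int  [subst: {e:=Bool, f:=(d -> Bool)} | 0 pending]
  bind c := Int

Answer: c:=Int e:=Bool f:=(d -> Bool)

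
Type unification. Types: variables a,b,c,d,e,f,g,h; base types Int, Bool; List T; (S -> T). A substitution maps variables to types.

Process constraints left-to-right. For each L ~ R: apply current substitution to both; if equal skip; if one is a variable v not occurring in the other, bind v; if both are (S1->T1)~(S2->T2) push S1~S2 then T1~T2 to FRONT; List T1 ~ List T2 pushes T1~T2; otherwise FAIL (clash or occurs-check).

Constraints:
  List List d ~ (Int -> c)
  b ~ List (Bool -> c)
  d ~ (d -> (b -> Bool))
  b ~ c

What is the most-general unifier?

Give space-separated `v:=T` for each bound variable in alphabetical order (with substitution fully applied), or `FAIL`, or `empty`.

step 1: unify List List d ~ (Int -> c)  [subst: {-} | 3 pending]
  clash: List List d vs (Int -> c)

Answer: FAIL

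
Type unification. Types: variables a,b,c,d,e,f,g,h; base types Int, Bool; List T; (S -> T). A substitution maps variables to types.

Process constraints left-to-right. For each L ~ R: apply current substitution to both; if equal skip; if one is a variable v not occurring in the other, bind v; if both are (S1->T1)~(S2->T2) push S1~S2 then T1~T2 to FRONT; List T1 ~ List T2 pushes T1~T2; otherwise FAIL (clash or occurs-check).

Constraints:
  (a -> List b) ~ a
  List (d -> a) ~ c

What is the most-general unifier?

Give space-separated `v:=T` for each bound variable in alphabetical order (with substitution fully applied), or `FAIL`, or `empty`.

step 1: unify (a -> List b) ~ a  [subst: {-} | 1 pending]
  occurs-check fail

Answer: FAIL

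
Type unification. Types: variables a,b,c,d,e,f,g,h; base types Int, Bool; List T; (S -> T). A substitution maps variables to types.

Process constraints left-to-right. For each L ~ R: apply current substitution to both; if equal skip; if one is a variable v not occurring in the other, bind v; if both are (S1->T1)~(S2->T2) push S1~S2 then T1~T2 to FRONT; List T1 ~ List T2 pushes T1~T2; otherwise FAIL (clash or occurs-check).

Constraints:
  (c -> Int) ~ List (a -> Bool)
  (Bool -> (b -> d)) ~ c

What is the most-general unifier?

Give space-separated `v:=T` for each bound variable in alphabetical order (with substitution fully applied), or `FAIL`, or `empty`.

step 1: unify (c -> Int) ~ List (a -> Bool)  [subst: {-} | 1 pending]
  clash: (c -> Int) vs List (a -> Bool)

Answer: FAIL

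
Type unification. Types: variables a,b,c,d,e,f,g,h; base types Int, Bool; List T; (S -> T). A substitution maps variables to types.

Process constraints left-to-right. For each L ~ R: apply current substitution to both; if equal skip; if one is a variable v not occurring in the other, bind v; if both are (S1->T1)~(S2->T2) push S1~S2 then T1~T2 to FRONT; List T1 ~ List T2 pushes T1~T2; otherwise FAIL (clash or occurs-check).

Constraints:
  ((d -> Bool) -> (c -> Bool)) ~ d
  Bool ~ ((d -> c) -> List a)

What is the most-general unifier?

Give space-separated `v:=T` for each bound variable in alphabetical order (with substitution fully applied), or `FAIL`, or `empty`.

Answer: FAIL

Derivation:
step 1: unify ((d -> Bool) -> (c -> Bool)) ~ d  [subst: {-} | 1 pending]
  occurs-check fail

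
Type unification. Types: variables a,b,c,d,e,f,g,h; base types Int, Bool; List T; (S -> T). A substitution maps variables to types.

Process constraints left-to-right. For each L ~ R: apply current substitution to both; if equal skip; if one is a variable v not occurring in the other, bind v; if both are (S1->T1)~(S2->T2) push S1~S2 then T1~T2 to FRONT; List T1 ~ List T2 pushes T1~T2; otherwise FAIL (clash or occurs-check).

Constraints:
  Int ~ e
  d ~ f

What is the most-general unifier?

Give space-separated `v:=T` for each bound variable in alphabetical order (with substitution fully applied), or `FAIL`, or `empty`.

Answer: d:=f e:=Int

Derivation:
step 1: unify Int ~ e  [subst: {-} | 1 pending]
  bind e := Int
step 2: unify d ~ f  [subst: {e:=Int} | 0 pending]
  bind d := f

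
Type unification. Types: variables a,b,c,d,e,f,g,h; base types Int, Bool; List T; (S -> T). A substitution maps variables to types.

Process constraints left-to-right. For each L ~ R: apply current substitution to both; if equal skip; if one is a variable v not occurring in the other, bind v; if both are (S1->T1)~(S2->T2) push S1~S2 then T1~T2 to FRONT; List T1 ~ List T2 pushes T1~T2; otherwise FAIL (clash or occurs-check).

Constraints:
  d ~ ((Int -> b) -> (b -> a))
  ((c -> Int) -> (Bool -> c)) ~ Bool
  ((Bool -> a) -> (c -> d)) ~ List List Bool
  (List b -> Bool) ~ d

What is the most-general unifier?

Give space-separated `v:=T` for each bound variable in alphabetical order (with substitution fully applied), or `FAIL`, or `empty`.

Answer: FAIL

Derivation:
step 1: unify d ~ ((Int -> b) -> (b -> a))  [subst: {-} | 3 pending]
  bind d := ((Int -> b) -> (b -> a))
step 2: unify ((c -> Int) -> (Bool -> c)) ~ Bool  [subst: {d:=((Int -> b) -> (b -> a))} | 2 pending]
  clash: ((c -> Int) -> (Bool -> c)) vs Bool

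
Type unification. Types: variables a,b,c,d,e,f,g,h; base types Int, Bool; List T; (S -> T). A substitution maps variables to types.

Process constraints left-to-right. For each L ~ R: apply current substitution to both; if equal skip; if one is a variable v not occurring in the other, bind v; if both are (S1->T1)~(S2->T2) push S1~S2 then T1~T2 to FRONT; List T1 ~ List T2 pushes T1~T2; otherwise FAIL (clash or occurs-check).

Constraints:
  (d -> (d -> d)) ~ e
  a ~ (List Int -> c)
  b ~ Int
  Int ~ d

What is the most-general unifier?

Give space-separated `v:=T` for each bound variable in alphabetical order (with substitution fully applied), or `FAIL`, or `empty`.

step 1: unify (d -> (d -> d)) ~ e  [subst: {-} | 3 pending]
  bind e := (d -> (d -> d))
step 2: unify a ~ (List Int -> c)  [subst: {e:=(d -> (d -> d))} | 2 pending]
  bind a := (List Int -> c)
step 3: unify b ~ Int  [subst: {e:=(d -> (d -> d)), a:=(List Int -> c)} | 1 pending]
  bind b := Int
step 4: unify Int ~ d  [subst: {e:=(d -> (d -> d)), a:=(List Int -> c), b:=Int} | 0 pending]
  bind d := Int

Answer: a:=(List Int -> c) b:=Int d:=Int e:=(Int -> (Int -> Int))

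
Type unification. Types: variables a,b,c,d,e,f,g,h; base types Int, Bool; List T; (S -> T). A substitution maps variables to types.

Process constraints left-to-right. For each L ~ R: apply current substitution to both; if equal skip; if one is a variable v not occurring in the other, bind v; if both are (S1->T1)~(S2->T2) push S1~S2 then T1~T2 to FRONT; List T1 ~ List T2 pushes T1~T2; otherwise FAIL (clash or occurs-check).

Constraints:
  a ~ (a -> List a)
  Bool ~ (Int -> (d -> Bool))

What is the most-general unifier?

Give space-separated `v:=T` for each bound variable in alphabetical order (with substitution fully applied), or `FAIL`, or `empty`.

step 1: unify a ~ (a -> List a)  [subst: {-} | 1 pending]
  occurs-check fail: a in (a -> List a)

Answer: FAIL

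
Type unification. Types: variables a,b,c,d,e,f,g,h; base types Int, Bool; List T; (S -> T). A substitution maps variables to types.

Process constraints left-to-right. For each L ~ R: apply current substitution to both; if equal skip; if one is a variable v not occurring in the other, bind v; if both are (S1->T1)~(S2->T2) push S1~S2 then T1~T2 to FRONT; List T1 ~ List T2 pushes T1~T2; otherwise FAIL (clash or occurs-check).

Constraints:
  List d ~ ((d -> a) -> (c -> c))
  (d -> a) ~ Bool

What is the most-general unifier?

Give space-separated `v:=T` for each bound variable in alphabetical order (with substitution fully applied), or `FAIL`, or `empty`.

Answer: FAIL

Derivation:
step 1: unify List d ~ ((d -> a) -> (c -> c))  [subst: {-} | 1 pending]
  clash: List d vs ((d -> a) -> (c -> c))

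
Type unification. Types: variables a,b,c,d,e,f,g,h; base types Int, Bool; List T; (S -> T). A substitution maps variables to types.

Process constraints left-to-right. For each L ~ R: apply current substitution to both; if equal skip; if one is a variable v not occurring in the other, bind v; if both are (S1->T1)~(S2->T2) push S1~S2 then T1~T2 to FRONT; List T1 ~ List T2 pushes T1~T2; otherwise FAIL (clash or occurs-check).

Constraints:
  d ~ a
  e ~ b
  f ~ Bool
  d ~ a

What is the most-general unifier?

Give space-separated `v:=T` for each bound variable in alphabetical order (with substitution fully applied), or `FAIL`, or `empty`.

Answer: d:=a e:=b f:=Bool

Derivation:
step 1: unify d ~ a  [subst: {-} | 3 pending]
  bind d := a
step 2: unify e ~ b  [subst: {d:=a} | 2 pending]
  bind e := b
step 3: unify f ~ Bool  [subst: {d:=a, e:=b} | 1 pending]
  bind f := Bool
step 4: unify a ~ a  [subst: {d:=a, e:=b, f:=Bool} | 0 pending]
  -> identical, skip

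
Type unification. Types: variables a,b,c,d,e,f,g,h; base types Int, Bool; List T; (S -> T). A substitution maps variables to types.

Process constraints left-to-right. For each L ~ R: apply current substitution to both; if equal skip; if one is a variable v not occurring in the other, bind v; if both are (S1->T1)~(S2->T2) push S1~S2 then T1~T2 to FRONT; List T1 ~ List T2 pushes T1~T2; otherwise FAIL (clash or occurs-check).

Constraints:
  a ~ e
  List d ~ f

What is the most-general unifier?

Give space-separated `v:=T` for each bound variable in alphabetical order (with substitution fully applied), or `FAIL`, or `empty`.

Answer: a:=e f:=List d

Derivation:
step 1: unify a ~ e  [subst: {-} | 1 pending]
  bind a := e
step 2: unify List d ~ f  [subst: {a:=e} | 0 pending]
  bind f := List d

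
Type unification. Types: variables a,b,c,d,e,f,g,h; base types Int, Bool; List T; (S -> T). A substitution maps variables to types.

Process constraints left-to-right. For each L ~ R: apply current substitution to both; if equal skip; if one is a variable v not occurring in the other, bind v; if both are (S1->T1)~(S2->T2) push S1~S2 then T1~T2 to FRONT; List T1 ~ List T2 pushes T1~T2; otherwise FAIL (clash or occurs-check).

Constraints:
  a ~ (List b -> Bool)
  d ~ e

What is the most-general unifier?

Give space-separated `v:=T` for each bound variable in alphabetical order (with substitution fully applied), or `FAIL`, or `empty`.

Answer: a:=(List b -> Bool) d:=e

Derivation:
step 1: unify a ~ (List b -> Bool)  [subst: {-} | 1 pending]
  bind a := (List b -> Bool)
step 2: unify d ~ e  [subst: {a:=(List b -> Bool)} | 0 pending]
  bind d := e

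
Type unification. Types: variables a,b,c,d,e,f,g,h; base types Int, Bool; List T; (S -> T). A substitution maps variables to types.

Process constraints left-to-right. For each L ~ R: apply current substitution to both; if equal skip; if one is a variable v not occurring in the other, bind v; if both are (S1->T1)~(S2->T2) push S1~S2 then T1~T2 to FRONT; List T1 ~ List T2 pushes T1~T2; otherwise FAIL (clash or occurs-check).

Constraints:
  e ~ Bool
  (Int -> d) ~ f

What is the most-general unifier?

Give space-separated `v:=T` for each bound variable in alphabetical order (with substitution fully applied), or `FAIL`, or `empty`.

step 1: unify e ~ Bool  [subst: {-} | 1 pending]
  bind e := Bool
step 2: unify (Int -> d) ~ f  [subst: {e:=Bool} | 0 pending]
  bind f := (Int -> d)

Answer: e:=Bool f:=(Int -> d)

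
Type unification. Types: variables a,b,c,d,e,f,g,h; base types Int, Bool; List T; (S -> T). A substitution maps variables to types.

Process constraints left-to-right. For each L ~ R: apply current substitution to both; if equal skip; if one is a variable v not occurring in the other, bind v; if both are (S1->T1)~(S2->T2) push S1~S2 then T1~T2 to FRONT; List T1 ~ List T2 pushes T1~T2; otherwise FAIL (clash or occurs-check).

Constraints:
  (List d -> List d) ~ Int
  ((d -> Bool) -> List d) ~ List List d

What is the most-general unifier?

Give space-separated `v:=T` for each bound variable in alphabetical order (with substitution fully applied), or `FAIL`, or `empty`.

Answer: FAIL

Derivation:
step 1: unify (List d -> List d) ~ Int  [subst: {-} | 1 pending]
  clash: (List d -> List d) vs Int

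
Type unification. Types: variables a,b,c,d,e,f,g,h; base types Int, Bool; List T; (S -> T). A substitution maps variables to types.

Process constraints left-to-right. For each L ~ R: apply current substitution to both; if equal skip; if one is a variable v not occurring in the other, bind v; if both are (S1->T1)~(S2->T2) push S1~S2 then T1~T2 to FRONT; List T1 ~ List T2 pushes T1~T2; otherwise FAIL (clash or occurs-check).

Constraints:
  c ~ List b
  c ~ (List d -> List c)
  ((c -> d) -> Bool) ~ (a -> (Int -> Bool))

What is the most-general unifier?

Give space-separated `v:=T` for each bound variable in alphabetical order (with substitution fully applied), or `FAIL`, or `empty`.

Answer: FAIL

Derivation:
step 1: unify c ~ List b  [subst: {-} | 2 pending]
  bind c := List b
step 2: unify List b ~ (List d -> List List b)  [subst: {c:=List b} | 1 pending]
  clash: List b vs (List d -> List List b)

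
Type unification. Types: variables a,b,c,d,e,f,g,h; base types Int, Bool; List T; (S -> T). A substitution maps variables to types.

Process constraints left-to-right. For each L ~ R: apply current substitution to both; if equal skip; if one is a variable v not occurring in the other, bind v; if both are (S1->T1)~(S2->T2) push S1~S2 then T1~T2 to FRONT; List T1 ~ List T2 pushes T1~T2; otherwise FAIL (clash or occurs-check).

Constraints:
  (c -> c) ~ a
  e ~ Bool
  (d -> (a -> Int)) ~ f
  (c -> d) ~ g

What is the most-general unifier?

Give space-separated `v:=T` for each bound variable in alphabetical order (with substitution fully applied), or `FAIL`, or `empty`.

Answer: a:=(c -> c) e:=Bool f:=(d -> ((c -> c) -> Int)) g:=(c -> d)

Derivation:
step 1: unify (c -> c) ~ a  [subst: {-} | 3 pending]
  bind a := (c -> c)
step 2: unify e ~ Bool  [subst: {a:=(c -> c)} | 2 pending]
  bind e := Bool
step 3: unify (d -> ((c -> c) -> Int)) ~ f  [subst: {a:=(c -> c), e:=Bool} | 1 pending]
  bind f := (d -> ((c -> c) -> Int))
step 4: unify (c -> d) ~ g  [subst: {a:=(c -> c), e:=Bool, f:=(d -> ((c -> c) -> Int))} | 0 pending]
  bind g := (c -> d)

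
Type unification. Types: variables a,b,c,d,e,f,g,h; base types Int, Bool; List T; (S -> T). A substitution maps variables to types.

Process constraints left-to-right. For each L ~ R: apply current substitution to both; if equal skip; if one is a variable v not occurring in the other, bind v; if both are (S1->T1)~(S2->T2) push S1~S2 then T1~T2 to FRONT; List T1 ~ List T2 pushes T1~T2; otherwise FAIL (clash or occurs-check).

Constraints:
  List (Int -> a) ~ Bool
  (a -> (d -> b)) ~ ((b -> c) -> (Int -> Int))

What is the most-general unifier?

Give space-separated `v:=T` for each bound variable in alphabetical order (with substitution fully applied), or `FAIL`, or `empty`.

Answer: FAIL

Derivation:
step 1: unify List (Int -> a) ~ Bool  [subst: {-} | 1 pending]
  clash: List (Int -> a) vs Bool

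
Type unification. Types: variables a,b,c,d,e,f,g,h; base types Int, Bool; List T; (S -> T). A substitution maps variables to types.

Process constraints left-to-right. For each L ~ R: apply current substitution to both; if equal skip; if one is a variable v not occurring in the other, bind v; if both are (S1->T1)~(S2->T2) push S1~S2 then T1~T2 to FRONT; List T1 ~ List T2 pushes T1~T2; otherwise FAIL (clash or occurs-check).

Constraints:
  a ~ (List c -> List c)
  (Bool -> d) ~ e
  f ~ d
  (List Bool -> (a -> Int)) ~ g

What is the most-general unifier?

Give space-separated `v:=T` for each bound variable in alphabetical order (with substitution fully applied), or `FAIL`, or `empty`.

Answer: a:=(List c -> List c) e:=(Bool -> d) f:=d g:=(List Bool -> ((List c -> List c) -> Int))

Derivation:
step 1: unify a ~ (List c -> List c)  [subst: {-} | 3 pending]
  bind a := (List c -> List c)
step 2: unify (Bool -> d) ~ e  [subst: {a:=(List c -> List c)} | 2 pending]
  bind e := (Bool -> d)
step 3: unify f ~ d  [subst: {a:=(List c -> List c), e:=(Bool -> d)} | 1 pending]
  bind f := d
step 4: unify (List Bool -> ((List c -> List c) -> Int)) ~ g  [subst: {a:=(List c -> List c), e:=(Bool -> d), f:=d} | 0 pending]
  bind g := (List Bool -> ((List c -> List c) -> Int))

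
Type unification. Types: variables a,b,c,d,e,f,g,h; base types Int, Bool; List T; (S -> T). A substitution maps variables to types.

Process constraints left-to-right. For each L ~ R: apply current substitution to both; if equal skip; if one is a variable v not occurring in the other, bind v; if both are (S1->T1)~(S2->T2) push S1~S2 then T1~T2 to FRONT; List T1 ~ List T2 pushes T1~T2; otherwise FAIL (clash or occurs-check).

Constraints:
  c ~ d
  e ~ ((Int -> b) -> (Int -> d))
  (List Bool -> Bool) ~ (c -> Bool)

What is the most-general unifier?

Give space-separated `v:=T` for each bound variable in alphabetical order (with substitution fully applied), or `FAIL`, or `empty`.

Answer: c:=List Bool d:=List Bool e:=((Int -> b) -> (Int -> List Bool))

Derivation:
step 1: unify c ~ d  [subst: {-} | 2 pending]
  bind c := d
step 2: unify e ~ ((Int -> b) -> (Int -> d))  [subst: {c:=d} | 1 pending]
  bind e := ((Int -> b) -> (Int -> d))
step 3: unify (List Bool -> Bool) ~ (d -> Bool)  [subst: {c:=d, e:=((Int -> b) -> (Int -> d))} | 0 pending]
  -> decompose arrow: push List Bool~d, Bool~Bool
step 4: unify List Bool ~ d  [subst: {c:=d, e:=((Int -> b) -> (Int -> d))} | 1 pending]
  bind d := List Bool
step 5: unify Bool ~ Bool  [subst: {c:=d, e:=((Int -> b) -> (Int -> d)), d:=List Bool} | 0 pending]
  -> identical, skip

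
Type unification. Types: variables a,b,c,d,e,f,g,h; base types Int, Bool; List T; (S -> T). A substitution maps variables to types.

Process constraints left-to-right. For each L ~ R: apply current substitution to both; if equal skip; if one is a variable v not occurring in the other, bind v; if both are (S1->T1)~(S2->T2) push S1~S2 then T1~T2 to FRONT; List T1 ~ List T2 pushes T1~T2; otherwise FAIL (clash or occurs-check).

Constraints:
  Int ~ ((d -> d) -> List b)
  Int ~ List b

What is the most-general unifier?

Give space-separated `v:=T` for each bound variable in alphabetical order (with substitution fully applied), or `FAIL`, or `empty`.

Answer: FAIL

Derivation:
step 1: unify Int ~ ((d -> d) -> List b)  [subst: {-} | 1 pending]
  clash: Int vs ((d -> d) -> List b)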